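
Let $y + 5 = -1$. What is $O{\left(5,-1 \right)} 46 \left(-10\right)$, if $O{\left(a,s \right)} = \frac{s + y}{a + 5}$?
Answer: $322$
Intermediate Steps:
$y = -6$ ($y = -5 - 1 = -6$)
$O{\left(a,s \right)} = \frac{-6 + s}{5 + a}$ ($O{\left(a,s \right)} = \frac{s - 6}{a + 5} = \frac{-6 + s}{5 + a}$)
$O{\left(5,-1 \right)} 46 \left(-10\right) = \frac{-6 - 1}{5 + 5} \cdot 46 \left(-10\right) = \frac{1}{10} \left(-7\right) 46 \left(-10\right) = \left(- \frac{7}{10}\right) 46 \left(-10\right) = \left(- \frac{161}{5}\right) \left(-10\right) = 322$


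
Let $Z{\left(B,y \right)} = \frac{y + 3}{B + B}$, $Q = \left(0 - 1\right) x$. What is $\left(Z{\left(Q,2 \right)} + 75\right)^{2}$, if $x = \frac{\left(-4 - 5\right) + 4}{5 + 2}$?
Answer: $\frac{24649}{4} \approx 6162.3$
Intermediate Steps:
$x = - \frac{5}{7}$ ($x = \frac{-9 + 4}{7} = \left(-5\right) \frac{1}{7} = - \frac{5}{7} \approx -0.71429$)
$Q = \frac{5}{7}$ ($Q = \left(0 - 1\right) \left(- \frac{5}{7}\right) = \left(-1\right) \left(- \frac{5}{7}\right) = \frac{5}{7} \approx 0.71429$)
$Z{\left(B,y \right)} = \frac{3 + y}{2 B}$
$\left(Z{\left(Q,2 \right)} + 75\right)^{2} = \left(\frac{3 + 2}{2 \cdot \frac{5}{7}} + 75\right)^{2} = \left(\frac{1}{2} \cdot \frac{7}{5} \cdot 5 + 75\right)^{2} = \left(\frac{7}{2} + 75\right)^{2} = \left(\frac{157}{2}\right)^{2} = \frac{24649}{4}$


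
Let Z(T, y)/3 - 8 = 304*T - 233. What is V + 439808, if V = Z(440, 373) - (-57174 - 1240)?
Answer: 898827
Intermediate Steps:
Z(T, y) = -675 + 912*T (Z(T, y) = 24 + 3*(304*T - 233) = 24 + 3*(-233 + 304*T) = 24 + (-699 + 912*T) = -675 + 912*T)
V = 459019 (V = (-675 + 912*440) - (-57174 - 1240) = (-675 + 401280) - 1*(-58414) = 400605 + 58414 = 459019)
V + 439808 = 459019 + 439808 = 898827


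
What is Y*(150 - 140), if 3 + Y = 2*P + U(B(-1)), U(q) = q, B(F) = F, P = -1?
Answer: -60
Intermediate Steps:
Y = -6 (Y = -3 + (2*(-1) - 1) = -3 + (-2 - 1) = -3 - 3 = -6)
Y*(150 - 140) = -6*(150 - 140) = -6*10 = -60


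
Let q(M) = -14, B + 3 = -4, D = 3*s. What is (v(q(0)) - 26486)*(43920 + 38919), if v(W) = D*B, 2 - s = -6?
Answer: -2207990706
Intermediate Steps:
s = 8 (s = 2 - 1*(-6) = 2 + 6 = 8)
D = 24 (D = 3*8 = 24)
B = -7 (B = -3 - 4 = -7)
v(W) = -168 (v(W) = 24*(-7) = -168)
(v(q(0)) - 26486)*(43920 + 38919) = (-168 - 26486)*(43920 + 38919) = -26654*82839 = -2207990706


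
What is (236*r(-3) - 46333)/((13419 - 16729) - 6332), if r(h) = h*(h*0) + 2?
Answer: 15287/3214 ≈ 4.7564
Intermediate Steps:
r(h) = 2 (r(h) = h*0 + 2 = 0 + 2 = 2)
(236*r(-3) - 46333)/((13419 - 16729) - 6332) = (236*2 - 46333)/((13419 - 16729) - 6332) = (472 - 46333)/(-3310 - 6332) = -45861/(-9642) = -45861*(-1/9642) = 15287/3214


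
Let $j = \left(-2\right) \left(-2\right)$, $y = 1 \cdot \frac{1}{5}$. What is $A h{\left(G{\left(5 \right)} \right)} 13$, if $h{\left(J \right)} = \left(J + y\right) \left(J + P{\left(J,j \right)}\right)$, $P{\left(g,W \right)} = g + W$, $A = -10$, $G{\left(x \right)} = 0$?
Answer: $-104$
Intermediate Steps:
$y = \frac{1}{5}$ ($y = 1 \cdot \frac{1}{5} = \frac{1}{5} \approx 0.2$)
$j = 4$
$P{\left(g,W \right)} = W + g$
$h{\left(J \right)} = \left(4 + 2 J\right) \left(\frac{1}{5} + J\right)$ ($h{\left(J \right)} = \left(J + \frac{1}{5}\right) \left(J + \left(4 + J\right)\right) = \left(\frac{1}{5} + J\right) \left(4 + 2 J\right) = \left(4 + 2 J\right) \left(\frac{1}{5} + J\right)$)
$A h{\left(G{\left(5 \right)} \right)} 13 = - 10 \left(\frac{4}{5} + 2 \cdot 0^{2} + \frac{22}{5} \cdot 0\right) 13 = - 10 \left(\frac{4}{5} + 2 \cdot 0 + 0\right) 13 = - 10 \left(\frac{4}{5} + 0 + 0\right) 13 = \left(-10\right) \frac{4}{5} \cdot 13 = \left(-8\right) 13 = -104$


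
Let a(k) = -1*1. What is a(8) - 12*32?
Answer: -385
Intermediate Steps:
a(k) = -1
a(8) - 12*32 = -1 - 12*32 = -1 - 384 = -385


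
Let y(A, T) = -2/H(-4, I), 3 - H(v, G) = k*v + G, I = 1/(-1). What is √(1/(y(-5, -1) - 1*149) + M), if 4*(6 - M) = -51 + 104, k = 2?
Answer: I*√23251205/1790 ≈ 2.6938*I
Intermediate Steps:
I = -1 (I = 1*(-1) = -1)
H(v, G) = 3 - G - 2*v (H(v, G) = 3 - (2*v + G) = 3 - (G + 2*v) = 3 + (-G - 2*v) = 3 - G - 2*v)
y(A, T) = -⅙ (y(A, T) = -2/(3 - 1*(-1) - 2*(-4)) = -2/(3 + 1 + 8) = -2/12 = -2*1/12 = -⅙)
M = -29/4 (M = 6 - (-51 + 104)/4 = 6 - ¼*53 = 6 - 53/4 = -29/4 ≈ -7.2500)
√(1/(y(-5, -1) - 1*149) + M) = √(1/(-⅙ - 1*149) - 29/4) = √(1/(-⅙ - 149) - 29/4) = √(1/(-895/6) - 29/4) = √(-6/895 - 29/4) = √(-25979/3580) = I*√23251205/1790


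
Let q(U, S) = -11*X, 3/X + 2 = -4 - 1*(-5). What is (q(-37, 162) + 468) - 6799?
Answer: -6298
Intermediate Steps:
X = -3 (X = 3/(-2 + (-4 - 1*(-5))) = 3/(-2 + (-4 + 5)) = 3/(-2 + 1) = 3/(-1) = 3*(-1) = -3)
q(U, S) = 33 (q(U, S) = -11*(-3) = 33)
(q(-37, 162) + 468) - 6799 = (33 + 468) - 6799 = 501 - 6799 = -6298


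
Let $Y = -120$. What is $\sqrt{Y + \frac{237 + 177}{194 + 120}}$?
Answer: $\frac{i \sqrt{2925381}}{157} \approx 10.894 i$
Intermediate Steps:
$\sqrt{Y + \frac{237 + 177}{194 + 120}} = \sqrt{-120 + \frac{237 + 177}{194 + 120}} = \sqrt{-120 + \frac{414}{314}} = \sqrt{-120 + 414 \cdot \frac{1}{314}} = \sqrt{-120 + \frac{207}{157}} = \sqrt{- \frac{18633}{157}} = \frac{i \sqrt{2925381}}{157}$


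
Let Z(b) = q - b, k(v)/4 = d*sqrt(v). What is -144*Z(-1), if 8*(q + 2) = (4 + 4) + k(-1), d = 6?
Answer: -432*I ≈ -432.0*I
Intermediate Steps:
k(v) = 24*sqrt(v) (k(v) = 4*(6*sqrt(v)) = 24*sqrt(v))
q = -1 + 3*I (q = -2 + ((4 + 4) + 24*sqrt(-1))/8 = -2 + (8 + 24*I)/8 = -2 + (1 + 3*I) = -1 + 3*I ≈ -1.0 + 3.0*I)
Z(b) = -1 - b + 3*I (Z(b) = (-1 + 3*I) - b = -1 - b + 3*I)
-144*Z(-1) = -144*(-1 - 1*(-1) + 3*I) = -144*(-1 + 1 + 3*I) = -432*I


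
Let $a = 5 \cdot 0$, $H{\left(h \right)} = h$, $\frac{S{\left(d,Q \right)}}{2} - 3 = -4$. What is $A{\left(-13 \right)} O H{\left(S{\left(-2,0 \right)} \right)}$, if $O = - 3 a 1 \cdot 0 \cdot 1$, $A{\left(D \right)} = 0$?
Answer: $0$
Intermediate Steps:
$S{\left(d,Q \right)} = -2$ ($S{\left(d,Q \right)} = 6 + 2 \left(-4\right) = 6 - 8 = -2$)
$a = 0$
$O = 0$ ($O = \left(-3\right) 0 \cdot 1 \cdot 0 \cdot 1 = 0 \cdot 0 \cdot 1 = 0 \cdot 0 = 0$)
$A{\left(-13 \right)} O H{\left(S{\left(-2,0 \right)} \right)} = 0 \cdot 0 \left(-2\right) = 0 \left(-2\right) = 0$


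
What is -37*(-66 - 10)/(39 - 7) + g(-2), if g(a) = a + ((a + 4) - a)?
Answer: 719/8 ≈ 89.875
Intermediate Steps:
g(a) = 4 + a (g(a) = a + ((4 + a) - a) = a + 4 = 4 + a)
-37*(-66 - 10)/(39 - 7) + g(-2) = -37*(-66 - 10)/(39 - 7) + (4 - 2) = -(-2812)/32 + 2 = -37*(-19/8) + 2 = 703/8 + 2 = 719/8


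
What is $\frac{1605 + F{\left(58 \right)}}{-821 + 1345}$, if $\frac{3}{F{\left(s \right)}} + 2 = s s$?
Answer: $\frac{5396013}{1761688} \approx 3.063$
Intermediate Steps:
$F{\left(s \right)} = \frac{3}{-2 + s^{2}}$ ($F{\left(s \right)} = \frac{3}{-2 + s s} = \frac{3}{-2 + s^{2}}$)
$\frac{1605 + F{\left(58 \right)}}{-821 + 1345} = \frac{1605 + \frac{3}{-2 + 58^{2}}}{-821 + 1345} = \frac{1605 + \frac{3}{-2 + 3364}}{524} = \left(1605 + \frac{3}{3362}\right) \frac{1}{524} = \frac{5396013}{3362} \cdot \frac{1}{524} = \frac{5396013}{1761688}$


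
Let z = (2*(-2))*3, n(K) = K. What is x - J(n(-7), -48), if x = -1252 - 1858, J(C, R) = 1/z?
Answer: -37319/12 ≈ -3109.9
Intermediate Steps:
z = -12 (z = -4*3 = -12)
J(C, R) = -1/12 (J(C, R) = 1/(-12) = -1/12)
x = -3110
x - J(n(-7), -48) = -3110 - 1*(-1/12) = -3110 + 1/12 = -37319/12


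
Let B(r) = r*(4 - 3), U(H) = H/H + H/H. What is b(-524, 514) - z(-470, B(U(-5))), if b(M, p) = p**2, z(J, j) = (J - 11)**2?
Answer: 32835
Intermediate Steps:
U(H) = 2 (U(H) = 1 + 1 = 2)
B(r) = r (B(r) = r*1 = r)
z(J, j) = (-11 + J)**2
b(-524, 514) - z(-470, B(U(-5))) = 514**2 - (-11 - 470)**2 = 264196 - 1*(-481)**2 = 264196 - 1*231361 = 264196 - 231361 = 32835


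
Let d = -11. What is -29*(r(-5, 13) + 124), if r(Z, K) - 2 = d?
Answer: -3335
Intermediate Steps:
r(Z, K) = -9 (r(Z, K) = 2 - 11 = -9)
-29*(r(-5, 13) + 124) = -29*(-9 + 124) = -29*115 = -3335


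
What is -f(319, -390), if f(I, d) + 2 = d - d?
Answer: 2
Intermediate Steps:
f(I, d) = -2 (f(I, d) = -2 + (d - d) = -2 + 0 = -2)
-f(319, -390) = -1*(-2) = 2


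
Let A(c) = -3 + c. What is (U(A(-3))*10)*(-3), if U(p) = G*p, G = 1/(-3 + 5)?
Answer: 90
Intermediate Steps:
G = ½ (G = 1/2 = ½ ≈ 0.50000)
U(p) = p/2
(U(A(-3))*10)*(-3) = (((-3 - 3)/2)*10)*(-3) = (((½)*(-6))*10)*(-3) = -3*10*(-3) = -30*(-3) = 90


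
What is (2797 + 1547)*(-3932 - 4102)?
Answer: -34899696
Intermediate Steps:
(2797 + 1547)*(-3932 - 4102) = 4344*(-8034) = -34899696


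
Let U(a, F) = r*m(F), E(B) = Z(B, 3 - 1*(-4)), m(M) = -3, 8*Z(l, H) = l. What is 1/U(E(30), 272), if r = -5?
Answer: 1/15 ≈ 0.066667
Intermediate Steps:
Z(l, H) = l/8
E(B) = B/8
U(a, F) = 15 (U(a, F) = -5*(-3) = 15)
1/U(E(30), 272) = 1/15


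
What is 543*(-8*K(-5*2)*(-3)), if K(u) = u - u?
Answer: 0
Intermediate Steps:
K(u) = 0
543*(-8*K(-5*2)*(-3)) = 543*(-8*0*(-3)) = 543*(0*(-3)) = 543*0 = 0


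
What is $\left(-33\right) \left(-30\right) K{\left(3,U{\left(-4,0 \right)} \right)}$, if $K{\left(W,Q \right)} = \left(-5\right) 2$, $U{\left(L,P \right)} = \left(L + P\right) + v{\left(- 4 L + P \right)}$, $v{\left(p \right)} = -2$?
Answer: $-9900$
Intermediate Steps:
$U{\left(L,P \right)} = -2 + L + P$ ($U{\left(L,P \right)} = \left(L + P\right) - 2 = -2 + L + P$)
$K{\left(W,Q \right)} = -10$
$\left(-33\right) \left(-30\right) K{\left(3,U{\left(-4,0 \right)} \right)} = \left(-33\right) \left(-30\right) \left(-10\right) = 990 \left(-10\right) = -9900$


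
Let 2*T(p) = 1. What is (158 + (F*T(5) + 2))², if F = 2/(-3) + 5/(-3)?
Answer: 908209/36 ≈ 25228.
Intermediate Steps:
F = -7/3 (F = 2*(-⅓) + 5*(-⅓) = -⅔ - 5/3 = -7/3 ≈ -2.3333)
T(p) = ½ (T(p) = (½)*1 = ½)
(158 + (F*T(5) + 2))² = (158 + (-7/3*½ + 2))² = (158 + (-7/6 + 2))² = (158 + ⅚)² = (953/6)² = 908209/36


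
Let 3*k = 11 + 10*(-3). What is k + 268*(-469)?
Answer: -377095/3 ≈ -1.2570e+5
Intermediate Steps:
k = -19/3 (k = (11 + 10*(-3))/3 = (11 - 30)/3 = (⅓)*(-19) = -19/3 ≈ -6.3333)
k + 268*(-469) = -19/3 + 268*(-469) = -19/3 - 125692 = -377095/3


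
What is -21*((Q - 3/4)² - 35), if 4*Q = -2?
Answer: 11235/16 ≈ 702.19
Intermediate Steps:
Q = -½ (Q = (¼)*(-2) = -½ ≈ -0.50000)
-21*((Q - 3/4)² - 35) = -21*((-½ - 3/4)² - 35) = -21*((-½ - 3*¼)² - 35) = -21*((-½ - ¾)² - 35) = -21*((-5/4)² - 35) = -21*(25/16 - 35) = -21*(-535/16) = 11235/16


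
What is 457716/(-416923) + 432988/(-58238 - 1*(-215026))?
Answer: 27189569929/16342130831 ≈ 1.6638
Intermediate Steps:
457716/(-416923) + 432988/(-58238 - 1*(-215026)) = 457716*(-1/416923) + 432988/(-58238 + 215026) = -457716/416923 + 432988/156788 = -457716/416923 + 432988*(1/156788) = -457716/416923 + 108247/39197 = 27189569929/16342130831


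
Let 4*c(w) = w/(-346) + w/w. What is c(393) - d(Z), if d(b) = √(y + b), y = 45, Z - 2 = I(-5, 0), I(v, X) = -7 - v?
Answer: -47/1384 - 3*√5 ≈ -6.7422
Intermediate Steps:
Z = 0 (Z = 2 + (-7 - 1*(-5)) = 2 + (-7 + 5) = 2 - 2 = 0)
d(b) = √(45 + b)
c(w) = ¼ - w/1384 (c(w) = (w/(-346) + w/w)/4 = (w*(-1/346) + 1)/4 = (-w/346 + 1)/4 = (1 - w/346)/4 = ¼ - w/1384)
c(393) - d(Z) = (¼ - 1/1384*393) - √(45 + 0) = (¼ - 393/1384) - √45 = -47/1384 - 3*√5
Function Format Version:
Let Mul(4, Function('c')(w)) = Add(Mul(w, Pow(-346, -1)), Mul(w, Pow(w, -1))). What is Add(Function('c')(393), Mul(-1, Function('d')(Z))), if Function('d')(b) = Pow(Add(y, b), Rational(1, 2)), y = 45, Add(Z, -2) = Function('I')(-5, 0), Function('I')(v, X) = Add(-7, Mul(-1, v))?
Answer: Add(Rational(-47, 1384), Mul(-3, Pow(5, Rational(1, 2)))) ≈ -6.7422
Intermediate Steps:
Z = 0 (Z = Add(2, Add(-7, Mul(-1, -5))) = Add(2, Add(-7, 5)) = Add(2, -2) = 0)
Function('d')(b) = Pow(Add(45, b), Rational(1, 2))
Function('c')(w) = Add(Rational(1, 4), Mul(Rational(-1, 1384), w)) (Function('c')(w) = Mul(Rational(1, 4), Add(Mul(w, Pow(-346, -1)), Mul(w, Pow(w, -1)))) = Mul(Rational(1, 4), Add(Mul(w, Rational(-1, 346)), 1)) = Mul(Rational(1, 4), Add(Mul(Rational(-1, 346), w), 1)) = Mul(Rational(1, 4), Add(1, Mul(Rational(-1, 346), w))) = Add(Rational(1, 4), Mul(Rational(-1, 1384), w)))
Add(Function('c')(393), Mul(-1, Function('d')(Z))) = Add(Add(Rational(1, 4), Mul(Rational(-1, 1384), 393)), Mul(-1, Pow(Add(45, 0), Rational(1, 2)))) = Add(Add(Rational(1, 4), Rational(-393, 1384)), Mul(-1, Pow(45, Rational(1, 2)))) = Add(Rational(-47, 1384), Mul(-1, Mul(3, Pow(5, Rational(1, 2))))) = Add(Rational(-47, 1384), Mul(-3, Pow(5, Rational(1, 2))))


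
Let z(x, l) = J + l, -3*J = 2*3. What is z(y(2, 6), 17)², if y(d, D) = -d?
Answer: 225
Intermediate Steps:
J = -2 (J = -2*3/3 = -⅓*6 = -2)
z(x, l) = -2 + l
z(y(2, 6), 17)² = (-2 + 17)² = 15² = 225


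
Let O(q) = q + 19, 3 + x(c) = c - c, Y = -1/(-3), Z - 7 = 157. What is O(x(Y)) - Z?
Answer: -148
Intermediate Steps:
Z = 164 (Z = 7 + 157 = 164)
Y = ⅓ (Y = -1*(-⅓) = ⅓ ≈ 0.33333)
x(c) = -3 (x(c) = -3 + (c - c) = -3 + 0 = -3)
O(q) = 19 + q
O(x(Y)) - Z = (19 - 3) - 1*164 = 16 - 164 = -148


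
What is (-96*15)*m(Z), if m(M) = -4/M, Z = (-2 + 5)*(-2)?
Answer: -960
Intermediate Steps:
Z = -6 (Z = 3*(-2) = -6)
(-96*15)*m(Z) = (-96*15)*(-4/(-6)) = -(-5760)*(-1)/6 = -1440*2/3 = -960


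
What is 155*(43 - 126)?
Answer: -12865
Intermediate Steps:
155*(43 - 126) = 155*(-83) = -12865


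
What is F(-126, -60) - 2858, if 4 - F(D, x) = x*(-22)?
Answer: -4174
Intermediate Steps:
F(D, x) = 4 + 22*x (F(D, x) = 4 - x*(-22) = 4 - (-22)*x = 4 + 22*x)
F(-126, -60) - 2858 = (4 + 22*(-60)) - 2858 = (4 - 1320) - 2858 = -1316 - 2858 = -4174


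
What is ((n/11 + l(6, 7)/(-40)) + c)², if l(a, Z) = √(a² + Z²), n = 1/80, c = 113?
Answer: 9888553621/774400 - 99441*√85/17600 ≈ 12717.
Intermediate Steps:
n = 1/80 ≈ 0.012500
l(a, Z) = √(Z² + a²)
((n/11 + l(6, 7)/(-40)) + c)² = (((1/80)/11 + √(7² + 6²)/(-40)) + 113)² = (((1/80)*(1/11) + √(49 + 36)*(-1/40)) + 113)² = ((1/880 + √85*(-1/40)) + 113)² = ((1/880 - √85/40) + 113)² = (99441/880 - √85/40)²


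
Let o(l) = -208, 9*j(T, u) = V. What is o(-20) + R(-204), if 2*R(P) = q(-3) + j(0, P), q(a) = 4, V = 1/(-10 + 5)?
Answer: -18541/90 ≈ -206.01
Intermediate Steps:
V = -1/5 (V = 1/(-5) = -1/5 ≈ -0.20000)
j(T, u) = -1/45 (j(T, u) = (1/9)*(-1/5) = -1/45)
R(P) = 179/90 (R(P) = (4 - 1/45)/2 = (1/2)*(179/45) = 179/90)
o(-20) + R(-204) = -208 + 179/90 = -18541/90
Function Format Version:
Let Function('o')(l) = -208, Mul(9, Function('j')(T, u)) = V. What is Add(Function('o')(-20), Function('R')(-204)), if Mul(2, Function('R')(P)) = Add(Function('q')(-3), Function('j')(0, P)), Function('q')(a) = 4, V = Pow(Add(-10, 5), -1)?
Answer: Rational(-18541, 90) ≈ -206.01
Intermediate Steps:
V = Rational(-1, 5) (V = Pow(-5, -1) = Rational(-1, 5) ≈ -0.20000)
Function('j')(T, u) = Rational(-1, 45) (Function('j')(T, u) = Mul(Rational(1, 9), Rational(-1, 5)) = Rational(-1, 45))
Function('R')(P) = Rational(179, 90) (Function('R')(P) = Mul(Rational(1, 2), Add(4, Rational(-1, 45))) = Mul(Rational(1, 2), Rational(179, 45)) = Rational(179, 90))
Add(Function('o')(-20), Function('R')(-204)) = Add(-208, Rational(179, 90)) = Rational(-18541, 90)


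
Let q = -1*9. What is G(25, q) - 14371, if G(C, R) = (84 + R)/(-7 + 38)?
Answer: -445426/31 ≈ -14369.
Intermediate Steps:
q = -9
G(C, R) = 84/31 + R/31 (G(C, R) = (84 + R)/31 = (84 + R)*(1/31) = 84/31 + R/31)
G(25, q) - 14371 = (84/31 + (1/31)*(-9)) - 14371 = (84/31 - 9/31) - 14371 = 75/31 - 14371 = -445426/31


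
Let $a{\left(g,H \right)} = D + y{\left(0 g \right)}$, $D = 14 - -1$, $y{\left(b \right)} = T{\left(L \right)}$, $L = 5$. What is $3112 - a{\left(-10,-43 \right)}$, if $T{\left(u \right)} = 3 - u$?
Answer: $3099$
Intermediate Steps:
$y{\left(b \right)} = -2$ ($y{\left(b \right)} = 3 - 5 = -2$)
$D = 15$ ($D = 14 + 1 = 15$)
$a{\left(g,H \right)} = 13$ ($a{\left(g,H \right)} = 15 - 2 = 13$)
$3112 - a{\left(-10,-43 \right)} = 3112 - 13 = 3099$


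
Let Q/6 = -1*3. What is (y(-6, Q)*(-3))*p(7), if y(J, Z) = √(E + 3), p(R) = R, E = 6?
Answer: -63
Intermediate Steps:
Q = -18 (Q = 6*(-1*3) = 6*(-3) = -18)
y(J, Z) = 3 (y(J, Z) = √(6 + 3) = √9 = 3)
(y(-6, Q)*(-3))*p(7) = (3*(-3))*7 = -9*7 = -63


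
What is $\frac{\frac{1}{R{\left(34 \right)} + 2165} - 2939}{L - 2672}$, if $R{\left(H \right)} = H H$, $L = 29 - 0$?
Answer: $\frac{9760418}{8777403} \approx 1.112$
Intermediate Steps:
$L = 29$ ($L = 29 + 0 = 29$)
$R{\left(H \right)} = H^{2}$
$\frac{\frac{1}{R{\left(34 \right)} + 2165} - 2939}{L - 2672} = \frac{\frac{1}{34^{2} + 2165} - 2939}{29 - 2672} = \frac{\frac{1}{1156 + 2165} - 2939}{-2643} = \left(\frac{1}{3321} - 2939\right) \left(- \frac{1}{2643}\right) = \left(- \frac{9760418}{3321}\right) \left(- \frac{1}{2643}\right) = \frac{9760418}{8777403}$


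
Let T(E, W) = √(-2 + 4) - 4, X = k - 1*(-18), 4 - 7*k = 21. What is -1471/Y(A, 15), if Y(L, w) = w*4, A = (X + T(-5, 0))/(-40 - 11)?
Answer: -1471/60 ≈ -24.517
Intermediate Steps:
k = -17/7 (k = 4/7 - ⅐*21 = 4/7 - 3 = -17/7 ≈ -2.4286)
X = 109/7 (X = -17/7 - 1*(-18) = -17/7 + 18 = 109/7 ≈ 15.571)
T(E, W) = -4 + √2 (T(E, W) = √2 - 4 = -4 + √2)
A = -27/119 - √2/51 (A = (109/7 + (-4 + √2))/(-40 - 11) = (81/7 + √2)/(-51) = (81/7 + √2)*(-1/51) = -27/119 - √2/51 ≈ -0.25462)
Y(L, w) = 4*w
-1471/Y(A, 15) = -1471/(4*15) = -1471/60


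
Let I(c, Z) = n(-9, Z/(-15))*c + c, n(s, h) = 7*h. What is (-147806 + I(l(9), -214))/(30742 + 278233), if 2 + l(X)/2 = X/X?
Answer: -2220116/4634625 ≈ -0.47903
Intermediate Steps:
l(X) = -2 (l(X) = -4 + 2*(X/X) = -4 + 2*1 = -4 + 2 = -2)
I(c, Z) = c - 7*Z*c/15 (I(c, Z) = (7*(Z/(-15)))*c + c = (7*(Z*(-1/15)))*c + c = (7*(-Z/15))*c + c = (-7*Z/15)*c + c = -7*Z*c/15 + c = c - 7*Z*c/15)
(-147806 + I(l(9), -214))/(30742 + 278233) = (-147806 + (1/15)*(-2)*(15 - 7*(-214)))/(30742 + 278233) = (-147806 + (1/15)*(-2)*(15 + 1498))/308975 = (-147806 + (1/15)*(-2)*1513)*(1/308975) = (-147806 - 3026/15)*(1/308975) = -2220116/15*1/308975 = -2220116/4634625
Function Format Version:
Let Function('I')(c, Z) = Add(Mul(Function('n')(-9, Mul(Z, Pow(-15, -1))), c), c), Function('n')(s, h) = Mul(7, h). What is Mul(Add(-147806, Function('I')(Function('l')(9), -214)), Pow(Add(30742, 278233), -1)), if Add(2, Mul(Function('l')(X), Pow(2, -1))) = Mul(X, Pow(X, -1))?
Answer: Rational(-2220116, 4634625) ≈ -0.47903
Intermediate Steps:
Function('l')(X) = -2 (Function('l')(X) = Add(-4, Mul(2, Mul(X, Pow(X, -1)))) = Add(-4, Mul(2, 1)) = Add(-4, 2) = -2)
Function('I')(c, Z) = Add(c, Mul(Rational(-7, 15), Z, c)) (Function('I')(c, Z) = Add(Mul(Mul(7, Mul(Z, Pow(-15, -1))), c), c) = Add(Mul(Mul(7, Mul(Z, Rational(-1, 15))), c), c) = Add(Mul(Mul(7, Mul(Rational(-1, 15), Z)), c), c) = Add(Mul(Mul(Rational(-7, 15), Z), c), c) = Add(Mul(Rational(-7, 15), Z, c), c) = Add(c, Mul(Rational(-7, 15), Z, c)))
Mul(Add(-147806, Function('I')(Function('l')(9), -214)), Pow(Add(30742, 278233), -1)) = Mul(Add(-147806, Mul(Rational(1, 15), -2, Add(15, Mul(-7, -214)))), Pow(Add(30742, 278233), -1)) = Mul(Add(-147806, Mul(Rational(1, 15), -2, Add(15, 1498))), Pow(308975, -1)) = Mul(Add(-147806, Mul(Rational(1, 15), -2, 1513)), Rational(1, 308975)) = Mul(Add(-147806, Rational(-3026, 15)), Rational(1, 308975)) = Mul(Rational(-2220116, 15), Rational(1, 308975)) = Rational(-2220116, 4634625)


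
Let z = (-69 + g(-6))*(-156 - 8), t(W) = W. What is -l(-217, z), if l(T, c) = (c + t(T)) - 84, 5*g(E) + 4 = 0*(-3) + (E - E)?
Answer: -55731/5 ≈ -11146.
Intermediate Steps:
g(E) = -⅘ (g(E) = -⅘ + (0*(-3) + (E - E))/5 = -⅘ + (0 + 0)/5 = -⅘ + (⅕)*0 = -⅘ + 0 = -⅘)
z = 57236/5 (z = (-69 - ⅘)*(-156 - 8) = -349/5*(-164) = 57236/5 ≈ 11447.)
l(T, c) = -84 + T + c (l(T, c) = (c + T) - 84 = (T + c) - 84 = -84 + T + c)
-l(-217, z) = -(-84 - 217 + 57236/5) = -1*55731/5 = -55731/5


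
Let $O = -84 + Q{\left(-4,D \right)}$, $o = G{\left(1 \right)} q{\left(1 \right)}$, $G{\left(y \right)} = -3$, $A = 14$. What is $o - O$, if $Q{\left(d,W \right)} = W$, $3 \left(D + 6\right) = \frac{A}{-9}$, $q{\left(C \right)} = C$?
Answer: $\frac{2363}{27} \approx 87.519$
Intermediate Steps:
$D = - \frac{176}{27}$ ($D = -6 + \frac{14 \frac{1}{-9}}{3} = -6 + \frac{14 \left(- \frac{1}{9}\right)}{3} = -6 + \frac{1}{3} \left(- \frac{14}{9}\right) = -6 - \frac{14}{27} = - \frac{176}{27} \approx -6.5185$)
$o = -3$ ($o = \left(-3\right) 1 = -3$)
$O = - \frac{2444}{27}$ ($O = -84 - \frac{176}{27} = - \frac{2444}{27} \approx -90.519$)
$o - O = -3 - - \frac{2444}{27} = -3 + \frac{2444}{27} = \frac{2363}{27}$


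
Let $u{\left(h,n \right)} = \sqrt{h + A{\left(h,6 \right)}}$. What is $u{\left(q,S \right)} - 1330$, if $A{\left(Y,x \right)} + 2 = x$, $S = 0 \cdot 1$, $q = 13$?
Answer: $-1330 + \sqrt{17} \approx -1325.9$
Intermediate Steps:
$S = 0$
$A{\left(Y,x \right)} = -2 + x$
$u{\left(h,n \right)} = \sqrt{4 + h}$ ($u{\left(h,n \right)} = \sqrt{h + \left(-2 + 6\right)} = \sqrt{h + 4} = \sqrt{4 + h}$)
$u{\left(q,S \right)} - 1330 = \sqrt{4 + 13} - 1330 = \sqrt{17} - 1330 = -1330 + \sqrt{17}$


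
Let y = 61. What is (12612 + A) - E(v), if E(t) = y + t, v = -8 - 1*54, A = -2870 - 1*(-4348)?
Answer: 14091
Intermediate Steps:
A = 1478 (A = -2870 + 4348 = 1478)
v = -62 (v = -8 - 54 = -62)
E(t) = 61 + t
(12612 + A) - E(v) = (12612 + 1478) - (61 - 62) = 14090 - 1*(-1) = 14090 + 1 = 14091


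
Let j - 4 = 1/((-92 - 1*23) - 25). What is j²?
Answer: 312481/19600 ≈ 15.943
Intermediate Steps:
j = 559/140 (j = 4 + 1/((-92 - 1*23) - 25) = 4 + 1/((-92 - 23) - 25) = 4 + 1/(-115 - 25) = 4 + 1/(-140) = 4 - 1/140 = 559/140 ≈ 3.9929)
j² = (559/140)² = 312481/19600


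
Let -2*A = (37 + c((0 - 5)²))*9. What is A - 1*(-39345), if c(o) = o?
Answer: 39066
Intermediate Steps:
A = -279 (A = -(37 + (0 - 5)²)*9/2 = -(37 + (-5)²)*9/2 = -(37 + 25)*9/2 = -31*9 = -½*558 = -279)
A - 1*(-39345) = -279 - 1*(-39345) = -279 + 39345 = 39066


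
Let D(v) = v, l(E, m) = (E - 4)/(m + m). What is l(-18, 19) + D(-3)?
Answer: -68/19 ≈ -3.5789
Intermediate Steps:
l(E, m) = (-4 + E)/(2*m) (l(E, m) = (-4 + E)/((2*m)) = (-4 + E)*(1/(2*m)) = (-4 + E)/(2*m))
l(-18, 19) + D(-3) = (1/2)*(-4 - 18)/19 - 3 = (1/2)*(1/19)*(-22) - 3 = -11/19 - 3 = -68/19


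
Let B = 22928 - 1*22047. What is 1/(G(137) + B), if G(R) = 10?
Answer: 1/891 ≈ 0.0011223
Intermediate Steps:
B = 881 (B = 22928 - 22047 = 881)
1/(G(137) + B) = 1/(10 + 881) = 1/891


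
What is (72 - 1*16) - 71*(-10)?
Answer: 766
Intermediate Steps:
(72 - 1*16) - 71*(-10) = (72 - 16) + 710 = 56 + 710 = 766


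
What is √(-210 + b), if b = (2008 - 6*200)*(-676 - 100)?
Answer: I*√627218 ≈ 791.97*I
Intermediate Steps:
b = -627008 (b = (2008 - 1200)*(-776) = 808*(-776) = -627008)
√(-210 + b) = √(-210 - 627008) = √(-627218) = I*√627218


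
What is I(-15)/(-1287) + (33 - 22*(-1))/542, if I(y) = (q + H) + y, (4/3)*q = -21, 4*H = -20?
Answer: 1261/9756 ≈ 0.12925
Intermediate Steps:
H = -5 (H = (1/4)*(-20) = -5)
q = -63/4 (q = (3/4)*(-21) = -63/4 ≈ -15.750)
I(y) = -83/4 + y (I(y) = (-63/4 - 5) + y = -83/4 + y)
I(-15)/(-1287) + (33 - 22*(-1))/542 = (-83/4 - 15)/(-1287) + (33 - 22*(-1))/542 = -143/4*(-1/1287) + (33 + 22)*(1/542) = 1/36 + 55*(1/542) = 1/36 + 55/542 = 1261/9756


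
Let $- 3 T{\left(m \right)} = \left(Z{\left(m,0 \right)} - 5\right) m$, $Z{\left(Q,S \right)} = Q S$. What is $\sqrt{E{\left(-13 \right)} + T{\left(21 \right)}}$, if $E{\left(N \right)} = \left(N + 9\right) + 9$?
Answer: $2 \sqrt{10} \approx 6.3246$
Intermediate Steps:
$T{\left(m \right)} = \frac{5 m}{3}$ ($T{\left(m \right)} = - \frac{\left(m 0 - 5\right) m}{3} = - \frac{\left(0 - 5\right) m}{3} = - \frac{\left(-5\right) m}{3} = \frac{5 m}{3}$)
$E{\left(N \right)} = 18 + N$ ($E{\left(N \right)} = \left(9 + N\right) + 9 = 18 + N$)
$\sqrt{E{\left(-13 \right)} + T{\left(21 \right)}} = \sqrt{\left(18 - 13\right) + \frac{5}{3} \cdot 21} = \sqrt{5 + 35} = \sqrt{40} = 2 \sqrt{10}$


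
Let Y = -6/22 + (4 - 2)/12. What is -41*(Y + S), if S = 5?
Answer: -13243/66 ≈ -200.65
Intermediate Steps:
Y = -7/66 (Y = -6*1/22 + 2*(1/12) = -3/11 + ⅙ = -7/66 ≈ -0.10606)
-41*(Y + S) = -41*(-7/66 + 5) = -41*323/66 = -13243/66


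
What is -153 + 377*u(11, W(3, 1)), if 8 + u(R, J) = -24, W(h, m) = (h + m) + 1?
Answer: -12217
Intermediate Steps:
W(h, m) = 1 + h + m
u(R, J) = -32 (u(R, J) = -8 - 24 = -32)
-153 + 377*u(11, W(3, 1)) = -153 + 377*(-32) = -153 - 12064 = -12217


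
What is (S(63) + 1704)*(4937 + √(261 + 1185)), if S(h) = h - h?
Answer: 8412648 + 1704*√1446 ≈ 8.4774e+6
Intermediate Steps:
S(h) = 0
(S(63) + 1704)*(4937 + √(261 + 1185)) = (0 + 1704)*(4937 + √(261 + 1185)) = 1704*(4937 + √1446) = 8412648 + 1704*√1446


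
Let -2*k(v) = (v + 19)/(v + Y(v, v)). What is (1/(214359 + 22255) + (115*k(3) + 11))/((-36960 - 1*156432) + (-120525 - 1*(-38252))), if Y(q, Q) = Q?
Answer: 14185009/19567859493 ≈ 0.00072491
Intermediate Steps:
k(v) = -(19 + v)/(4*v) (k(v) = -(v + 19)/(2*(v + v)) = -(19 + v)/(2*(2*v)) = -(19 + v)*1/(2*v)/2 = -(19 + v)/(4*v))
(1/(214359 + 22255) + (115*k(3) + 11))/((-36960 - 1*156432) + (-120525 - 1*(-38252))) = (1/(214359 + 22255) + (115*((¼)*(-19 - 1*3)/3) + 11))/((-36960 - 1*156432) + (-120525 - 1*(-38252))) = (1/236614 + (115*((¼)*(⅓)*(-19 - 3)) + 11))/((-36960 - 156432) + (-120525 + 38252)) = (1/236614 + (115*((¼)*(⅓)*(-22)) + 11))/(-193392 - 82273) = (1/236614 + (115*(-11/6) + 11))/(-275665) = (1/236614 + (-1265/6 + 11))*(-1/275665) = (1/236614 - 1199/6)*(-1/275665) = -70925045/354921*(-1/275665) = 14185009/19567859493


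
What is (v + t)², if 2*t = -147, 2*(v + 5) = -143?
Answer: 22500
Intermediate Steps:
v = -153/2 (v = -5 + (½)*(-143) = -5 - 143/2 = -153/2 ≈ -76.500)
t = -147/2 (t = (½)*(-147) = -147/2 ≈ -73.500)
(v + t)² = (-153/2 - 147/2)² = (-150)² = 22500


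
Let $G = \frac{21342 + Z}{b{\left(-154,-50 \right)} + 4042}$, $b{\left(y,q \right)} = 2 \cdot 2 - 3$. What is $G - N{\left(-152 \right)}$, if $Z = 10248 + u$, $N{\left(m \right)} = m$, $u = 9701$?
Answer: $\frac{655827}{4043} \approx 162.21$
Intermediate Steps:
$b{\left(y,q \right)} = 1$ ($b{\left(y,q \right)} = 4 - 3 = 1$)
$Z = 19949$ ($Z = 10248 + 9701 = 19949$)
$G = \frac{41291}{4043}$ ($G = \frac{21342 + 19949}{1 + 4042} = \frac{41291}{4043} \approx 10.213$)
$G - N{\left(-152 \right)} = \frac{41291}{4043} - -152 = \frac{41291}{4043} + 152 = \frac{655827}{4043}$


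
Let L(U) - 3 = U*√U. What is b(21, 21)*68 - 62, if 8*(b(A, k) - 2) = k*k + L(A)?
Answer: 3848 + 357*√21/2 ≈ 4666.0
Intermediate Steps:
L(U) = 3 + U^(3/2) (L(U) = 3 + U*√U = 3 + U^(3/2))
b(A, k) = 19/8 + A^(3/2)/8 + k²/8 (b(A, k) = 2 + (k*k + (3 + A^(3/2)))/8 = 2 + (k² + (3 + A^(3/2)))/8 = 2 + (3 + A^(3/2) + k²)/8 = 2 + (3/8 + A^(3/2)/8 + k²/8) = 19/8 + A^(3/2)/8 + k²/8)
b(21, 21)*68 - 62 = (19/8 + 21^(3/2)/8 + (⅛)*21²)*68 - 62 = (19/8 + (21*√21)/8 + (⅛)*441)*68 - 62 = (19/8 + 21*√21/8 + 441/8)*68 - 62 = (115/2 + 21*√21/8)*68 - 62 = (3910 + 357*√21/2) - 62 = 3848 + 357*√21/2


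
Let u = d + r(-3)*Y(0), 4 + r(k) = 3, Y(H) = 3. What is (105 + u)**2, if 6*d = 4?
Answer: 94864/9 ≈ 10540.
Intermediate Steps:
d = 2/3 (d = (1/6)*4 = 2/3 ≈ 0.66667)
r(k) = -1 (r(k) = -4 + 3 = -1)
u = -7/3 (u = 2/3 - 1*3 = 2/3 - 3 = -7/3 ≈ -2.3333)
(105 + u)**2 = (105 - 7/3)**2 = (308/3)**2 = 94864/9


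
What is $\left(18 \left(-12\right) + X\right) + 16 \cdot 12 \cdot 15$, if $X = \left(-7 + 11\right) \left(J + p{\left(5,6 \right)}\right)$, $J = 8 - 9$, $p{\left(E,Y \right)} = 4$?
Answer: $2676$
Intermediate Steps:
$J = -1$ ($J = 8 - 9 = -1$)
$X = 12$ ($X = \left(-7 + 11\right) \left(-1 + 4\right) = 4 \cdot 3 = 12$)
$\left(18 \left(-12\right) + X\right) + 16 \cdot 12 \cdot 15 = \left(18 \left(-12\right) + 12\right) + 16 \cdot 12 \cdot 15 = \left(-216 + 12\right) + 192 \cdot 15 = -204 + 2880 = 2676$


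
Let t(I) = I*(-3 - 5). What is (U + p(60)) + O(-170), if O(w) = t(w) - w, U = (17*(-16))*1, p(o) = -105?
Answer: 1153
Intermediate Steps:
t(I) = -8*I (t(I) = I*(-8) = -8*I)
U = -272 (U = -272*1 = -272)
O(w) = -9*w (O(w) = -8*w - w = -9*w)
(U + p(60)) + O(-170) = (-272 - 105) - 9*(-170) = -377 + 1530 = 1153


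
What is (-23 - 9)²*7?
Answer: 7168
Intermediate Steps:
(-23 - 9)²*7 = (-32)²*7 = 1024*7 = 7168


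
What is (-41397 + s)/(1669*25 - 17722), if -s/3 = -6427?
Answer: -7372/8001 ≈ -0.92138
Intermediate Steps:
s = 19281 (s = -3*(-6427) = 19281)
(-41397 + s)/(1669*25 - 17722) = (-41397 + 19281)/(1669*25 - 17722) = -22116/(41725 - 17722) = -22116/24003 = -22116*1/24003 = -7372/8001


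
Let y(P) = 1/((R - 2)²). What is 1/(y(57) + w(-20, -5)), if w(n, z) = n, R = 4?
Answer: -4/79 ≈ -0.050633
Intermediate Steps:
y(P) = ¼ (y(P) = 1/((4 - 2)²) = 1/(2²) = 1/4 = ¼)
1/(y(57) + w(-20, -5)) = 1/(¼ - 20) = 1/(-79/4) = -4/79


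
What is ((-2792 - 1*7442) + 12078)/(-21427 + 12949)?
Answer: -922/4239 ≈ -0.21750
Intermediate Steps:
((-2792 - 1*7442) + 12078)/(-21427 + 12949) = ((-2792 - 7442) + 12078)/(-8478) = (-10234 + 12078)*(-1/8478) = 1844*(-1/8478) = -922/4239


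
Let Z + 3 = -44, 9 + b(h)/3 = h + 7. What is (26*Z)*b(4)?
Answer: -7332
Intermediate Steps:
b(h) = -6 + 3*h (b(h) = -27 + 3*(h + 7) = -27 + 3*(7 + h) = -27 + (21 + 3*h) = -6 + 3*h)
Z = -47 (Z = -3 - 44 = -47)
(26*Z)*b(4) = (26*(-47))*(-6 + 3*4) = -1222*(-6 + 12) = -1222*6 = -7332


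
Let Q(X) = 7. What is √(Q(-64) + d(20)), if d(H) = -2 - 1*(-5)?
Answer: √10 ≈ 3.1623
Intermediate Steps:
d(H) = 3 (d(H) = -2 + 5 = 3)
√(Q(-64) + d(20)) = √(7 + 3) = √10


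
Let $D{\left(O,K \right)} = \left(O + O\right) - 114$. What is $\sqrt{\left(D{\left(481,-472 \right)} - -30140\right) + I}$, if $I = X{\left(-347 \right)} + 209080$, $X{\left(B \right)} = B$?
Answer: $\sqrt{239721} \approx 489.61$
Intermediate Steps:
$D{\left(O,K \right)} = -114 + 2 O$ ($D{\left(O,K \right)} = 2 O - 114 = -114 + 2 O$)
$I = 208733$ ($I = -347 + 209080 = 208733$)
$\sqrt{\left(D{\left(481,-472 \right)} - -30140\right) + I} = \sqrt{\left(\left(-114 + 2 \cdot 481\right) - -30140\right) + 208733} = \sqrt{\left(\left(-114 + 962\right) + 30140\right) + 208733} = \sqrt{\left(848 + 30140\right) + 208733} = \sqrt{30988 + 208733} = \sqrt{239721}$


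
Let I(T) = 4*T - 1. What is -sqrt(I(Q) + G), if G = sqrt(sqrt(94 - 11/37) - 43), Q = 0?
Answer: -sqrt(-1369 + 37*37**(3/4)*sqrt(sqrt(3467) - 43*sqrt(37)))/37 ≈ -1.5586 - 1.8518*I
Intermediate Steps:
I(T) = -1 + 4*T
G = sqrt(-43 + sqrt(128279)/37) (G = sqrt(sqrt(94 - 11*1/37) - 43) = sqrt(sqrt(94 - 11/37) - 43) = sqrt(sqrt(3467/37) - 43) = sqrt(sqrt(128279)/37 - 43) = sqrt(-43 + sqrt(128279)/37) ≈ 5.7723*I)
-sqrt(I(Q) + G) = -sqrt((-1 + 4*0) + 37**(3/4)*sqrt(sqrt(3467) - 43*sqrt(37))/37) = -sqrt((-1 + 0) + 37**(3/4)*sqrt(sqrt(3467) - 43*sqrt(37))/37) = -sqrt(-1 + 37**(3/4)*sqrt(sqrt(3467) - 43*sqrt(37))/37)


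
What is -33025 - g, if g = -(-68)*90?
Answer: -39145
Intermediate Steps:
g = 6120 (g = -68*(-90) = 6120)
-33025 - g = -33025 - 1*6120 = -33025 - 6120 = -39145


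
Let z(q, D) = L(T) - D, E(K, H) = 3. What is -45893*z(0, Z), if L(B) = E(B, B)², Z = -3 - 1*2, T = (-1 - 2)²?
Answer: -642502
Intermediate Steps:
T = 9 (T = (-3)² = 9)
Z = -5 (Z = -3 - 2 = -5)
L(B) = 9 (L(B) = 3² = 9)
z(q, D) = 9 - D
-45893*z(0, Z) = -45893*(9 - 1*(-5)) = -45893*(9 + 5) = -45893*14 = -642502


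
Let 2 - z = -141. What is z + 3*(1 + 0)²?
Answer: 146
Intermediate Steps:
z = 143 (z = 2 - 1*(-141) = 2 + 141 = 143)
z + 3*(1 + 0)² = 143 + 3*(1 + 0)² = 143 + 3*1² = 143 + 3*1 = 143 + 3 = 146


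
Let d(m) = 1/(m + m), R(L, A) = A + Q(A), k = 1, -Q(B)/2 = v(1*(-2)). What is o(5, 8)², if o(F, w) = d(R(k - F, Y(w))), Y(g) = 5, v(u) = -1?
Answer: 1/196 ≈ 0.0051020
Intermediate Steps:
Q(B) = 2 (Q(B) = -2*(-1) = 2)
R(L, A) = 2 + A (R(L, A) = A + 2 = 2 + A)
d(m) = 1/(2*m)
o(F, w) = 1/14 (o(F, w) = 1/(2*(2 + 5)) = (½)/7 = (½)*(⅐) = 1/14)
o(5, 8)² = (1/14)² = 1/196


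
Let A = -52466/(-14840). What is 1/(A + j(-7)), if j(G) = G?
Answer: -7420/25707 ≈ -0.28864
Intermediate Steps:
A = 26233/7420 (A = -52466*(-1/14840) = 26233/7420 ≈ 3.5354)
1/(A + j(-7)) = 1/(26233/7420 - 7) = 1/(-25707/7420) = -7420/25707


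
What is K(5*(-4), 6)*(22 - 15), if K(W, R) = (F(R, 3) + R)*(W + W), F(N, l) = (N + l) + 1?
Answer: -4480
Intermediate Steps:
F(N, l) = 1 + N + l
K(W, R) = 2*W*(4 + 2*R) (K(W, R) = ((1 + R + 3) + R)*(W + W) = ((4 + R) + R)*(2*W) = (4 + 2*R)*(2*W) = 2*W*(4 + 2*R))
K(5*(-4), 6)*(22 - 15) = (4*(5*(-4))*(2 + 6))*(22 - 15) = (4*(-20)*8)*7 = -640*7 = -4480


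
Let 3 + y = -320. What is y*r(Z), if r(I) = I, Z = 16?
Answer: -5168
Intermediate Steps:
y = -323 (y = -3 - 320 = -323)
y*r(Z) = -323*16 = -5168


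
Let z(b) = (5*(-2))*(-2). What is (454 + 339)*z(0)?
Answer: 15860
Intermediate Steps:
z(b) = 20 (z(b) = -10*(-2) = 20)
(454 + 339)*z(0) = (454 + 339)*20 = 793*20 = 15860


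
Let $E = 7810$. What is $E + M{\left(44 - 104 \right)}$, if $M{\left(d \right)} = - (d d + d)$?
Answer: $4270$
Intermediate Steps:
$M{\left(d \right)} = - d - d^{2}$ ($M{\left(d \right)} = - (d^{2} + d) = - (d + d^{2}) = - d - d^{2}$)
$E + M{\left(44 - 104 \right)} = 7810 - \left(44 - 104\right) \left(1 + \left(44 - 104\right)\right) = 7810 - - 60 \left(1 - 60\right) = 7810 - \left(-60\right) \left(-59\right) = 7810 - 3540 = 4270$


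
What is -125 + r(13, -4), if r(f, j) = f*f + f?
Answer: 57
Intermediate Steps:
r(f, j) = f + f² (r(f, j) = f² + f = f + f²)
-125 + r(13, -4) = -125 + 13*(1 + 13) = -125 + 13*14 = -125 + 182 = 57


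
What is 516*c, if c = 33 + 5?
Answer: 19608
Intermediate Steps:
c = 38
516*c = 516*38 = 19608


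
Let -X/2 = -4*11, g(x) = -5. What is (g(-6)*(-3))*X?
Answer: 1320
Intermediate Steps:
X = 88 (X = -(-8)*11 = -2*(-44) = 88)
(g(-6)*(-3))*X = -5*(-3)*88 = 15*88 = 1320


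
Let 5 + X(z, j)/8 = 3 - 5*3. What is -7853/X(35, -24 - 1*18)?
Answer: 7853/136 ≈ 57.743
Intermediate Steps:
X(z, j) = -136 (X(z, j) = -40 + 8*(3 - 5*3) = -40 + 8*(3 - 15) = -40 + 8*(-12) = -40 - 96 = -136)
-7853/X(35, -24 - 1*18) = -7853/(-136) = -7853*(-1/136) = 7853/136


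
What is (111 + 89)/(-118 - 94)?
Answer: -50/53 ≈ -0.94340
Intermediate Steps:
(111 + 89)/(-118 - 94) = 200/(-212) = 200*(-1/212) = -50/53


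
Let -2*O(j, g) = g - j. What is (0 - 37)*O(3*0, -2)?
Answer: -37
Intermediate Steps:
O(j, g) = j/2 - g/2 (O(j, g) = -(g - j)/2 = j/2 - g/2)
(0 - 37)*O(3*0, -2) = (0 - 37)*((3*0)/2 - ½*(-2)) = -37*((½)*0 + 1) = -37*(0 + 1) = -37*1 = -37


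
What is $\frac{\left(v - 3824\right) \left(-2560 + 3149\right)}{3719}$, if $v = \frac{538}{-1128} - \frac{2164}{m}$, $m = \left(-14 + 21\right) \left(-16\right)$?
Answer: $- \frac{4424201053}{7341306} \approx -602.64$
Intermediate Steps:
$m = -112$ ($m = 7 \left(-16\right) = -112$)
$v = \frac{37199}{1974}$ ($v = \frac{538}{-1128} - \frac{2164}{-112} = 538 \left(- \frac{1}{1128}\right) - - \frac{541}{28} = - \frac{269}{564} + \frac{541}{28} = \frac{37199}{1974} \approx 18.844$)
$\frac{\left(v - 3824\right) \left(-2560 + 3149\right)}{3719} = \frac{\left(\frac{37199}{1974} - 3824\right) \left(-2560 + 3149\right)}{3719} = \left(- \frac{7511377}{1974}\right) 589 \cdot \frac{1}{3719} = \left(- \frac{4424201053}{1974}\right) \frac{1}{3719} = - \frac{4424201053}{7341306}$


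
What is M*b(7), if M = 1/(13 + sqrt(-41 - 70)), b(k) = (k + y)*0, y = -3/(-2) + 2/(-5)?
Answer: 0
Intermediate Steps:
y = 11/10 (y = -3*(-1/2) + 2*(-1/5) = 3/2 - 2/5 = 11/10 ≈ 1.1000)
b(k) = 0 (b(k) = (k + 11/10)*0 = (11/10 + k)*0 = 0)
M = 1/(13 + I*sqrt(111)) (M = 1/(13 + sqrt(-111)) = 1/(13 + I*sqrt(111)) ≈ 0.046429 - 0.037627*I)
M*b(7) = (13/280 - I*sqrt(111)/280)*0 = 0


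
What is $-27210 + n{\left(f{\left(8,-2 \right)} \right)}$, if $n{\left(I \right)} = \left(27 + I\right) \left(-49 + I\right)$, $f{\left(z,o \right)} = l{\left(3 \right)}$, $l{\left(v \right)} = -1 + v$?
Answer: $-28573$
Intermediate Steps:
$f{\left(z,o \right)} = 2$ ($f{\left(z,o \right)} = -1 + 3 = 2$)
$n{\left(I \right)} = \left(-49 + I\right) \left(27 + I\right)$
$-27210 + n{\left(f{\left(8,-2 \right)} \right)} = -27210 - \left(1367 - 4\right) = -27210 - 1363 = -28573$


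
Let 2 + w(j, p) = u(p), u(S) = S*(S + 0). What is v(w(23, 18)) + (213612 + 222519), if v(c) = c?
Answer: 436453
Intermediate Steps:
u(S) = S**2 (u(S) = S*S = S**2)
w(j, p) = -2 + p**2
v(w(23, 18)) + (213612 + 222519) = (-2 + 18**2) + (213612 + 222519) = (-2 + 324) + 436131 = 322 + 436131 = 436453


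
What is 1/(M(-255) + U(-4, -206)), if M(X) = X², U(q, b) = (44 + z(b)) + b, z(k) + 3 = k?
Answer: 1/64654 ≈ 1.5467e-5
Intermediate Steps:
z(k) = -3 + k
U(q, b) = 41 + 2*b (U(q, b) = (44 + (-3 + b)) + b = (41 + b) + b = 41 + 2*b)
1/(M(-255) + U(-4, -206)) = 1/((-255)² + (41 + 2*(-206))) = 1/(65025 + (41 - 412)) = 1/(65025 - 371) = 1/64654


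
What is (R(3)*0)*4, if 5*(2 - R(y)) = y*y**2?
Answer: 0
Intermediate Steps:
R(y) = 2 - y**3/5 (R(y) = 2 - y*y**2/5 = 2 - y**3/5)
(R(3)*0)*4 = ((2 - 1/5*3**3)*0)*4 = ((2 - 1/5*27)*0)*4 = ((2 - 27/5)*0)*4 = -17/5*0*4 = 0*4 = 0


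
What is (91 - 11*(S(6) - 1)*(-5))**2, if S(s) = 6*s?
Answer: 4064256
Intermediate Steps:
(91 - 11*(S(6) - 1)*(-5))**2 = (91 - 11*(6*6 - 1)*(-5))**2 = (91 - 11*(36 - 1)*(-5))**2 = (91 - 385*(-5))**2 = (91 - 11*(-175))**2 = (91 + 1925)**2 = 2016**2 = 4064256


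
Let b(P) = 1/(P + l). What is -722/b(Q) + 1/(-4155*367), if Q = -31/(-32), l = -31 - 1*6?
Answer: 634707458189/24398160 ≈ 26015.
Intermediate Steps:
l = -37 (l = -31 - 6 = -37)
Q = 31/32 (Q = -31*(-1/32) = 31/32 ≈ 0.96875)
b(P) = 1/(-37 + P) (b(P) = 1/(P - 37) = 1/(-37 + P))
-722/b(Q) + 1/(-4155*367) = -722/(1/(-37 + 31/32)) + 1/(-4155*367) = -722/(1/(-1153/32)) - 1/4155*1/367 = -722/(-32/1153) - 1/1524885 = -722*(-1153/32) - 1/1524885 = 416233/16 - 1/1524885 = 634707458189/24398160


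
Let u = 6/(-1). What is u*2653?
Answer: -15918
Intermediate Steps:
u = -6 (u = 6*(-1) = -6)
u*2653 = -6*2653 = -15918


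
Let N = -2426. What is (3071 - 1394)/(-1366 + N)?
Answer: -559/1264 ≈ -0.44225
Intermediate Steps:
(3071 - 1394)/(-1366 + N) = (3071 - 1394)/(-1366 - 2426) = 1677/(-3792) = 1677*(-1/3792) = -559/1264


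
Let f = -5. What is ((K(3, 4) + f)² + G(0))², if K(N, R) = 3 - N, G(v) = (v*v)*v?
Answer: 625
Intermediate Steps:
G(v) = v³ (G(v) = v²*v = v³)
((K(3, 4) + f)² + G(0))² = (((3 - 1*3) - 5)² + 0³)² = (((3 - 3) - 5)² + 0)² = ((0 - 5)² + 0)² = ((-5)² + 0)² = (25 + 0)² = 25² = 625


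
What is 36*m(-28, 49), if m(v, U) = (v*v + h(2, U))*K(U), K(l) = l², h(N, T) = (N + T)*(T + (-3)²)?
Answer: 323443512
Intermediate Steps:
h(N, T) = (9 + T)*(N + T) (h(N, T) = (N + T)*(T + 9) = (N + T)*(9 + T) = (9 + T)*(N + T))
m(v, U) = U²*(18 + U² + v² + 11*U) (m(v, U) = (v*v + (U² + 9*2 + 9*U + 2*U))*U² = (v² + (U² + 18 + 9*U + 2*U))*U² = (v² + (18 + U² + 11*U))*U² = (18 + U² + v² + 11*U)*U² = U²*(18 + U² + v² + 11*U))
36*m(-28, 49) = 36*(49²*(18 + 49² + (-28)² + 11*49)) = 36*(2401*(18 + 2401 + 784 + 539)) = 36*(2401*3742) = 36*8984542 = 323443512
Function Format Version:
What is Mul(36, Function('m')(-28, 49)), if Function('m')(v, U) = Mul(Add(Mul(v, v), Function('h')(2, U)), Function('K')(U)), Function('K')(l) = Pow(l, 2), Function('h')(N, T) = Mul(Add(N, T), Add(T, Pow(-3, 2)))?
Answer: 323443512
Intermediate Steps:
Function('h')(N, T) = Mul(Add(9, T), Add(N, T)) (Function('h')(N, T) = Mul(Add(N, T), Add(T, 9)) = Mul(Add(N, T), Add(9, T)) = Mul(Add(9, T), Add(N, T)))
Function('m')(v, U) = Mul(Pow(U, 2), Add(18, Pow(U, 2), Pow(v, 2), Mul(11, U))) (Function('m')(v, U) = Mul(Add(Mul(v, v), Add(Pow(U, 2), Mul(9, 2), Mul(9, U), Mul(2, U))), Pow(U, 2)) = Mul(Add(Pow(v, 2), Add(Pow(U, 2), 18, Mul(9, U), Mul(2, U))), Pow(U, 2)) = Mul(Add(Pow(v, 2), Add(18, Pow(U, 2), Mul(11, U))), Pow(U, 2)) = Mul(Add(18, Pow(U, 2), Pow(v, 2), Mul(11, U)), Pow(U, 2)) = Mul(Pow(U, 2), Add(18, Pow(U, 2), Pow(v, 2), Mul(11, U))))
Mul(36, Function('m')(-28, 49)) = Mul(36, Mul(Pow(49, 2), Add(18, Pow(49, 2), Pow(-28, 2), Mul(11, 49)))) = Mul(36, Mul(2401, Add(18, 2401, 784, 539))) = Mul(36, Mul(2401, 3742)) = Mul(36, 8984542) = 323443512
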